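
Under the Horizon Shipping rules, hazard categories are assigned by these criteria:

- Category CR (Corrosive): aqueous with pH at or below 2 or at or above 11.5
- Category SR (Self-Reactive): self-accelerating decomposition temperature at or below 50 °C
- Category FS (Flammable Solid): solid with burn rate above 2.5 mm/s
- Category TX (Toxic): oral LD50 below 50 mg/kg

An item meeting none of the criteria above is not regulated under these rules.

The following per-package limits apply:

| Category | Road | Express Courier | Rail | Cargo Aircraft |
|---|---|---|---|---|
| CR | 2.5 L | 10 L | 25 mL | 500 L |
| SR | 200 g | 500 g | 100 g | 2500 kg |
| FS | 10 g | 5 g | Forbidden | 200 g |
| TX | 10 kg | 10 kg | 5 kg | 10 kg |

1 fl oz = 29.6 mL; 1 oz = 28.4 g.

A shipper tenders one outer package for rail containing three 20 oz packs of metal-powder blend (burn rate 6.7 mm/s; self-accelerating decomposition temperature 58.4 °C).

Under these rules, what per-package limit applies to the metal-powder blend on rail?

Burn rate 6.7 mm/s meets the Category FS criterion (Flammable Solid), so the metal-powder blend is Category FS.
The rail limit for Category FS is Forbidden.

Forbidden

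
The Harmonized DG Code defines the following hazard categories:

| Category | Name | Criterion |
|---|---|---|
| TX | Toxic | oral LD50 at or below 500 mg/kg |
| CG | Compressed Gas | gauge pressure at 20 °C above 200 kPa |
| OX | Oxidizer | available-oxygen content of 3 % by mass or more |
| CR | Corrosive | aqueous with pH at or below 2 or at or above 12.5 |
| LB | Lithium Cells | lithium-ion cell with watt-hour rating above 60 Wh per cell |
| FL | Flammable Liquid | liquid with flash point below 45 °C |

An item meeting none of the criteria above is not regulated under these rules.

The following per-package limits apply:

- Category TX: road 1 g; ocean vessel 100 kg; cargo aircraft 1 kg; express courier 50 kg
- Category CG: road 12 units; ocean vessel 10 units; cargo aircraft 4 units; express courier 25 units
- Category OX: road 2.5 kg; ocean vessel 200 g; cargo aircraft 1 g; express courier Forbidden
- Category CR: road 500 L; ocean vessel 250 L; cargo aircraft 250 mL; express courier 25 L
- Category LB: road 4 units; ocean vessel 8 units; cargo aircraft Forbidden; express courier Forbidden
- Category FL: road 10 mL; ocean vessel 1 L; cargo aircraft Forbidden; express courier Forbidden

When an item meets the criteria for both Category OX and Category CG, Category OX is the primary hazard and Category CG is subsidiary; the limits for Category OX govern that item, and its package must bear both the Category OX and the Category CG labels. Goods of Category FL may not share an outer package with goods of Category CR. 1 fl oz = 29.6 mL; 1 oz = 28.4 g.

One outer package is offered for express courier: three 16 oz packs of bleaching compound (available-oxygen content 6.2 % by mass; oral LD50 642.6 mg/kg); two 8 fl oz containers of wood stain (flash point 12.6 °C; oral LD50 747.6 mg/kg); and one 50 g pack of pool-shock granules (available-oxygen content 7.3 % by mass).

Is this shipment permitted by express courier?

Bleaching compound: available-oxygen content 6.2 % by mass ≥ 3 % by mass → Category OX (Oxidizer).
Wood stain: flash point 12.6 °C < 45 °C → Category FL (Flammable Liquid).
Pool-shock granules: available-oxygen content 7.3 % by mass ≥ 3 % by mass → Category OX (Oxidizer).
Category OX net quantity: (three 16 oz packs = 1363.2 g) + 50 g = 1413.2 g.
Category OX is Forbidden by express courier.
Category FL quantity: two 8 fl oz containers = 473.6 mL.
By express courier, Category FL is Forbidden regardless of quantity.
The segregation rule (Category FL with Category CR) does not apply to Category OX with Category FL.

No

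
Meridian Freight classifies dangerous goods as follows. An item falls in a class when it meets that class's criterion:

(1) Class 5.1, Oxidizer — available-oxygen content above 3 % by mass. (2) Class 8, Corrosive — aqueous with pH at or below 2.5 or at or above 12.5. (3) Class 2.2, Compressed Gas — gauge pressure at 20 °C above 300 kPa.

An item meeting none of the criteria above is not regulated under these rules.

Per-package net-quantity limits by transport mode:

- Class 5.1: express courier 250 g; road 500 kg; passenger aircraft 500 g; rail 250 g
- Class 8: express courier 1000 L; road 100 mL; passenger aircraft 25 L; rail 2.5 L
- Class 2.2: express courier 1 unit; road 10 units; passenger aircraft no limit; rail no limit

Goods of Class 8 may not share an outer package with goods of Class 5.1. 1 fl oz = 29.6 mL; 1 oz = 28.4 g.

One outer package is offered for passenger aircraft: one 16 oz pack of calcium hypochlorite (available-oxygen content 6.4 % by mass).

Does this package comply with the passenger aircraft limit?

Available-oxygen content 6.4 % by mass meets the Class 5.1 criterion (Oxidizer), so the calcium hypochlorite is Class 5.1.
Class 5.1 quantity: one 16 oz pack = 454.4 g.
454.4 g ≤ 500 g (passenger aircraft limit, Class 5.1) — within limit.

Yes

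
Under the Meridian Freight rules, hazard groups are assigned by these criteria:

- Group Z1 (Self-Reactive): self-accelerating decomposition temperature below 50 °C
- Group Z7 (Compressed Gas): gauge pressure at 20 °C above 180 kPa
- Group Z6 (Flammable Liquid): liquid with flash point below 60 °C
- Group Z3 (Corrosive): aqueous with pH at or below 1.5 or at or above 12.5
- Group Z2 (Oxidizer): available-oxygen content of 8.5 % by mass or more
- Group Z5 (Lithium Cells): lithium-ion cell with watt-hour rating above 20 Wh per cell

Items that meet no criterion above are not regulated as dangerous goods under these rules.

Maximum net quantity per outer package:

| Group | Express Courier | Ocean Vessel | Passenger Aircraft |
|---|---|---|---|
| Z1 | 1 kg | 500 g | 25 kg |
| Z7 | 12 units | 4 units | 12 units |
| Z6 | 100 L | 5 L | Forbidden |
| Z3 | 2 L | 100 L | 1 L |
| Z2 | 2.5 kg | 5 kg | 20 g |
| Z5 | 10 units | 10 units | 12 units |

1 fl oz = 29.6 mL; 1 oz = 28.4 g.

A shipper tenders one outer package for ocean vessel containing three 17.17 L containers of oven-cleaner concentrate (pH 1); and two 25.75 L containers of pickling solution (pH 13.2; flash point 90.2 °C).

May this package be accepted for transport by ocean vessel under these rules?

With pH 1 (≤ 1.5), the oven-cleaner concentrate falls in Group Z3.
pH 13.2 meets the Group Z3 criterion (Corrosive), so the pickling solution is Group Z3.
Group Z3 net quantity: (three 17.17 L containers = 51.51 L) + (two 25.75 L containers = 51.5 L) = 103.01 L.
103.01 L exceeds the ocean vessel limit of 100 L for Group Z3.

No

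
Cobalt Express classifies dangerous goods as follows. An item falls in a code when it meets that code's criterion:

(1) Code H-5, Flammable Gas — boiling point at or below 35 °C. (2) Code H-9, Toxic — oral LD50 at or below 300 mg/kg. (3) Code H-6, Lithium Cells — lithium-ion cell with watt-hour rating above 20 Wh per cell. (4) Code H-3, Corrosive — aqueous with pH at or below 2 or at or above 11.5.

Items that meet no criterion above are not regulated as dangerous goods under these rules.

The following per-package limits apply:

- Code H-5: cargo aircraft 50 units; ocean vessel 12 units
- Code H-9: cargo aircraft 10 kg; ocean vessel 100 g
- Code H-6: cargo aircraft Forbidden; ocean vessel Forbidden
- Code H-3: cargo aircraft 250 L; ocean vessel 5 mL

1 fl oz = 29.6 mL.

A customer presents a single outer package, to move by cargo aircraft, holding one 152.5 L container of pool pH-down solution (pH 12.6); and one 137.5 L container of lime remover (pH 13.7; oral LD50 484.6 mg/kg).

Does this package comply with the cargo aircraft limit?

Pool pH-down solution: pH 12.6 ≥ 11.5 → Code H-3 (Corrosive).
The lime remover has pH 13.7, which is ≥ 11.5, so it is Code H-3 (Corrosive).
Total Code H-3: 152.5 L + 137.5 L = 290 L.
That exceeds the Code H-3 cargo aircraft limit of 250 L.

No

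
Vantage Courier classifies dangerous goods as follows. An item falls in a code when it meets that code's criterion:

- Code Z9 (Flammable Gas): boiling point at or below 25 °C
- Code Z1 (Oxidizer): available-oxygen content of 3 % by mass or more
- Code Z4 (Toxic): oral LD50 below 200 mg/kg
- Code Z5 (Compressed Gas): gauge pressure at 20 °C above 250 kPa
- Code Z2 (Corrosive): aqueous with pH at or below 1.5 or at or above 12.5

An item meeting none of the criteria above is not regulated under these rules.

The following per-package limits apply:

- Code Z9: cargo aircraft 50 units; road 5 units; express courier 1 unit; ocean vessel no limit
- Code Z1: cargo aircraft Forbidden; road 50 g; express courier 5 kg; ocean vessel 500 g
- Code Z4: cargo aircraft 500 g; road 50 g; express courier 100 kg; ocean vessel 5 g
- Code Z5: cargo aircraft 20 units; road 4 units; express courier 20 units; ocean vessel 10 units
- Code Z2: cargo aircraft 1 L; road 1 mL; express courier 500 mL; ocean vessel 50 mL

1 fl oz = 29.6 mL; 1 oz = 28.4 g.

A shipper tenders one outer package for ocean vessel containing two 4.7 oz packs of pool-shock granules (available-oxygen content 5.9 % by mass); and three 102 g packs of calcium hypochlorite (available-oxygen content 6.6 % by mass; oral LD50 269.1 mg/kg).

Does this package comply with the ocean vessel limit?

No

The pool-shock granules have available-oxygen content 5.9 % by mass, which is ≥ 3 % by mass, so they are Code Z1 (Oxidizer).
Calcium hypochlorite: available-oxygen content 6.6 % by mass ≥ 3 % by mass → Code Z1 (Oxidizer).
Code Z1 net quantity: (two 4.7 oz packs = 266.96 g) + (three 102 g packs = 306 g) = 572.96 g.
572.96 g exceeds the ocean vessel limit of 500 g for Code Z1.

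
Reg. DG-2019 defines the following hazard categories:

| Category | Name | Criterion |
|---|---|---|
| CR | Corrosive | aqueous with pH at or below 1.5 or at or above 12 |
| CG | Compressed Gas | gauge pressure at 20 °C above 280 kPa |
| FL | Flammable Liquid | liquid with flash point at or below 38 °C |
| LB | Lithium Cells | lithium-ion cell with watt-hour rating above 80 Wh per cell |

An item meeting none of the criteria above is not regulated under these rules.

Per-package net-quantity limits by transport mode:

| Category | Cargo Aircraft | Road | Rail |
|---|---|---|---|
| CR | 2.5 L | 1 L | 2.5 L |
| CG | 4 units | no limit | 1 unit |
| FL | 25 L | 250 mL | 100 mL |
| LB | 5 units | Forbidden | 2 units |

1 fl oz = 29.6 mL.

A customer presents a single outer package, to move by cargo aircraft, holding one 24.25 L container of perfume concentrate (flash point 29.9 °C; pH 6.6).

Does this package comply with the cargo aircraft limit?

Yes

With flash point 29.9 °C (≤ 38 °C), the perfume concentrate falls in Category FL.
Category FL quantity: 24.25 L.
That is within the Category FL cargo aircraft limit of 25 L.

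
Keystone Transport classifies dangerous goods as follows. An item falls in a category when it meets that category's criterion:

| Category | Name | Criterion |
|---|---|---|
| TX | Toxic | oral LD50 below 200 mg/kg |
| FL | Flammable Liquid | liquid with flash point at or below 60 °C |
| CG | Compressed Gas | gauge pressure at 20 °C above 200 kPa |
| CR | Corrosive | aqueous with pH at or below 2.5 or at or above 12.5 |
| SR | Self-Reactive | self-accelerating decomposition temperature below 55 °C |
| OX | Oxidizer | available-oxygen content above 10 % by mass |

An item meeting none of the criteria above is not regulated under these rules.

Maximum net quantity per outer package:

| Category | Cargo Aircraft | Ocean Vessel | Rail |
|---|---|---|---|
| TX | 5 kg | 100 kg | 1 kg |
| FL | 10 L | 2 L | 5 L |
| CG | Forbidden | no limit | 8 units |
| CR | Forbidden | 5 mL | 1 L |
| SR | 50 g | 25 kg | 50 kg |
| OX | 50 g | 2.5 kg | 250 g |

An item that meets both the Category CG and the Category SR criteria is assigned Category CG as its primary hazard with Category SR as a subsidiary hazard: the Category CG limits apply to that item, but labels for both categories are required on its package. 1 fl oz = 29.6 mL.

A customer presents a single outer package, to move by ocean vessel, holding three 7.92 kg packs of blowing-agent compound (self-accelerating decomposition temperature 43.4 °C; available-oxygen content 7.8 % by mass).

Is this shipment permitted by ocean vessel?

With self-accelerating decomposition temperature 43.4 °C (< 55 °C), the blowing-agent compound falls in Category SR.
Category SR quantity: three 7.92 kg packs = 23.76 kg.
23.76 kg is within the ocean vessel limit of 25 kg for Category SR.

Yes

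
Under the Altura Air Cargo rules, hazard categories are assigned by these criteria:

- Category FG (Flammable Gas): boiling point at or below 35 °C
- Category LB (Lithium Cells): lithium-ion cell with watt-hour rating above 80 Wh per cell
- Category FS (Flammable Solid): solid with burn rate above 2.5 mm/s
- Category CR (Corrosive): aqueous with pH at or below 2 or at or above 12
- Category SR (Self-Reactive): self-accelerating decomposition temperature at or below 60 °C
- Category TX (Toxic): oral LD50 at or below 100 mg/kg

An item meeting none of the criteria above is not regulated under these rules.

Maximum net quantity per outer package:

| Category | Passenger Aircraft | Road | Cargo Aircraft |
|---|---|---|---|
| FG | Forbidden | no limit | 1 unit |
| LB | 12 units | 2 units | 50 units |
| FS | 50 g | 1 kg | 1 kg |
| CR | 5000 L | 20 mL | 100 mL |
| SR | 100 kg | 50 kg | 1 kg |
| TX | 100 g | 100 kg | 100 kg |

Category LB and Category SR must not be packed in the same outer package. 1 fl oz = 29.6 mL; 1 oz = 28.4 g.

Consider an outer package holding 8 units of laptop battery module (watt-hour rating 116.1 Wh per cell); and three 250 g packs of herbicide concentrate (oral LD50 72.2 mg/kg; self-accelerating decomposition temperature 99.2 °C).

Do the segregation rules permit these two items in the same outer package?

The laptop battery module has watt-hour rating 116.1 Wh per cell, which is > 80 Wh per cell, so it is Category LB (Lithium Cells).
Herbicide concentrate: oral LD50 72.2 mg/kg ≤ 100 mg/kg → Category TX (Toxic).
No segregation rule bars Category LB with Category TX.

Yes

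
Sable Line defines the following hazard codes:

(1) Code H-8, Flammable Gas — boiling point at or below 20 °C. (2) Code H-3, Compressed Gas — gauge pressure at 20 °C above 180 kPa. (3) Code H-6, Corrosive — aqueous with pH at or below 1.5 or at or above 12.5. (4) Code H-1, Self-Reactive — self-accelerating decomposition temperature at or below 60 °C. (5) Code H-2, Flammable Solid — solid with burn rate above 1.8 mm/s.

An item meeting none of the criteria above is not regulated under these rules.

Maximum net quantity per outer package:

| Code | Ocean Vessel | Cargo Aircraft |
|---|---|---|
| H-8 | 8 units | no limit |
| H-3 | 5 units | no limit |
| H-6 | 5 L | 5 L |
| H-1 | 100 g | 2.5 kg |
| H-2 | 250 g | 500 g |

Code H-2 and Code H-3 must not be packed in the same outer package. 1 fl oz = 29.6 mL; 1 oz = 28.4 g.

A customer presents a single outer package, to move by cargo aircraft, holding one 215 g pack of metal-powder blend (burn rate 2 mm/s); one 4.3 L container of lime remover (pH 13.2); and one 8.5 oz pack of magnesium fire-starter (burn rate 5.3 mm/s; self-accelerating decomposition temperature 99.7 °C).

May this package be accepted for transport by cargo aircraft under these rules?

Yes

Metal-powder blend: burn rate 2 mm/s > 1.8 mm/s → Code H-2 (Flammable Solid).
Lime remover: pH 13.2 ≥ 12.5 → Code H-6 (Corrosive).
With burn rate 5.3 mm/s (> 1.8 mm/s), the magnesium fire-starter falls in Code H-2.
Total Code H-2: 215 g + (one 8.5 oz pack = 241.4 g) = 456.4 g.
456.4 g is within the cargo aircraft limit of 500 g for Code H-2.
Code H-6 quantity: 4.3 L.
4.3 L ≤ 5 L (cargo aircraft limit, Code H-6) — within limit.
The segregation rule (Code H-2 with Code H-3) does not apply to Code H-2 with Code H-6.
Every hazard code is within its cargo aircraft limit and no segregation rule is violated.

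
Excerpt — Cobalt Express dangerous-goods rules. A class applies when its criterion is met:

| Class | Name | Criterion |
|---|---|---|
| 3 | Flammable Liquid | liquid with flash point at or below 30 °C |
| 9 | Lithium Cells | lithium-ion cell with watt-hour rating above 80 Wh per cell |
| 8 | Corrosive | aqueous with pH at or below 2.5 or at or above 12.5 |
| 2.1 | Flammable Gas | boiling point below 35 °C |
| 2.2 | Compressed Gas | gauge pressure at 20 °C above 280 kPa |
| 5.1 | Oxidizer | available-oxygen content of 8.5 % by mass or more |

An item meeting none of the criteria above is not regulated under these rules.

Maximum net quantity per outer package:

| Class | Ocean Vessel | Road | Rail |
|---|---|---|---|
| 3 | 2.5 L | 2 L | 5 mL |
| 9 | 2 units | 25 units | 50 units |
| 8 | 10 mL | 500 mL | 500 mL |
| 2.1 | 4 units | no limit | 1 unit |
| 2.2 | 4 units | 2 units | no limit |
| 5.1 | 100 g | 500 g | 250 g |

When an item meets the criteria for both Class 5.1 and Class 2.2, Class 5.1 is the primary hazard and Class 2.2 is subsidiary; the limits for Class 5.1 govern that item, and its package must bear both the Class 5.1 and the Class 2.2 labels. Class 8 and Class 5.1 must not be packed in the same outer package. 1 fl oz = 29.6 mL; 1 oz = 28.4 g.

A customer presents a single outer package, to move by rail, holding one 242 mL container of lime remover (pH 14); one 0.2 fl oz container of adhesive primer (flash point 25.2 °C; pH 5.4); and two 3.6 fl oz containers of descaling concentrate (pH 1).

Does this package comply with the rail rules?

Lime remover: pH 14 ≥ 12.5 → Class 8 (Corrosive).
Adhesive primer: flash point 25.2 °C ≤ 30 °C → Class 3 (Flammable Liquid).
With pH 1 (≤ 2.5), the descaling concentrate falls in Class 8.
Class 3 quantity: one 0.2 fl oz container = 5.92 mL.
5.92 mL > 5 mL (rail limit, Class 3) — over the limit.
Class 8 net quantity: 242 mL + (two 3.6 fl oz containers = 213.12 mL) = 455.12 mL.
455.12 mL is within the rail limit of 500 mL for Class 8.
The segregation rule (Class 8 with Class 5.1) does not apply to Class 3 with Class 8.

No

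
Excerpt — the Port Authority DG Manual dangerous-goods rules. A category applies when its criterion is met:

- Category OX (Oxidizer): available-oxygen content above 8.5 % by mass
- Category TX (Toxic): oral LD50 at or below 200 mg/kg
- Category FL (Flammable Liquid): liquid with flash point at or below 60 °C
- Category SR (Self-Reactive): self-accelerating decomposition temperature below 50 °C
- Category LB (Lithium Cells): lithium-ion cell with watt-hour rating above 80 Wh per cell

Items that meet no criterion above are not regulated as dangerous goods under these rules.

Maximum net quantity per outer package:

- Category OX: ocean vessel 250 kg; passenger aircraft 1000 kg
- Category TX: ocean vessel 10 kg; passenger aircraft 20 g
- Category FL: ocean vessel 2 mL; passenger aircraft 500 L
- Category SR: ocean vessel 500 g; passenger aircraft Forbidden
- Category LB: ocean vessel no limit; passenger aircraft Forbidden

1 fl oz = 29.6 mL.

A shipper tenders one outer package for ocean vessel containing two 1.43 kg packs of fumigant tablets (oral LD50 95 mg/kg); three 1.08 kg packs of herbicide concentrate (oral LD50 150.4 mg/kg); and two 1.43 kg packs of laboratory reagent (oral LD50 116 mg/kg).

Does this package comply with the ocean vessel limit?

Oral LD50 95 mg/kg meets the Category TX criterion (Toxic), so the fumigant tablets are Category TX.
The herbicide concentrate has oral LD50 150.4 mg/kg, which is ≤ 200 mg/kg, so it is Category TX (Toxic).
With oral LD50 116 mg/kg (≤ 200 mg/kg), the laboratory reagent falls in Category TX.
Total Category TX: (two 1.43 kg packs = 2.86 kg) + (three 1.08 kg packs = 3.24 kg) + (two 1.43 kg packs = 2.86 kg) = 8.96 kg.
8.96 kg ≤ 10 kg (ocean vessel limit, Category TX) — within limit.

Yes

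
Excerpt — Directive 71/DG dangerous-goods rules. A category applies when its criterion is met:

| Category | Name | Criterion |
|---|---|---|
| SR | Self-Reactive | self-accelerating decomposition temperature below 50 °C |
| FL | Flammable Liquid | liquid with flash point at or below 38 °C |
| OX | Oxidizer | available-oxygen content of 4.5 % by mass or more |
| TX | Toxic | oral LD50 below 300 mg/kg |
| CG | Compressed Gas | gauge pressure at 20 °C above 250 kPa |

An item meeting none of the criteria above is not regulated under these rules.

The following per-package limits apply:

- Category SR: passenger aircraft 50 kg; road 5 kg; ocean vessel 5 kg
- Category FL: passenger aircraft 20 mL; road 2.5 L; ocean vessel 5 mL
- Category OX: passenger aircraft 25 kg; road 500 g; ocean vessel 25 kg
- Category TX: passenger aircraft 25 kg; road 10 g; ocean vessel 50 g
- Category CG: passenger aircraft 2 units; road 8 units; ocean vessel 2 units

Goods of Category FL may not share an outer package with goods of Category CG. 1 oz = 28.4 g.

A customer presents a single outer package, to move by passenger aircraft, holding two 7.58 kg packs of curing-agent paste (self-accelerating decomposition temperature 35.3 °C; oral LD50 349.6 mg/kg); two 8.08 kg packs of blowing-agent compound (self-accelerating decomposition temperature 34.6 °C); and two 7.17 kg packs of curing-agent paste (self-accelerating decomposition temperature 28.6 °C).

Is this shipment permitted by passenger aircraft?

Curing-agent paste: self-accelerating decomposition temperature 35.3 °C < 50 °C → Category SR (Self-Reactive).
The blowing-agent compound has self-accelerating decomposition temperature 34.6 °C, which is < 50 °C, so it is Category SR (Self-Reactive).
Curing-agent paste: self-accelerating decomposition temperature 28.6 °C < 50 °C → Category SR (Self-Reactive).
Category SR net quantity: (two 7.58 kg packs = 15.16 kg) + (two 8.08 kg packs = 16.16 kg) + (two 7.17 kg packs = 14.34 kg) = 45.66 kg.
That is within the Category SR passenger aircraft limit of 50 kg.

Yes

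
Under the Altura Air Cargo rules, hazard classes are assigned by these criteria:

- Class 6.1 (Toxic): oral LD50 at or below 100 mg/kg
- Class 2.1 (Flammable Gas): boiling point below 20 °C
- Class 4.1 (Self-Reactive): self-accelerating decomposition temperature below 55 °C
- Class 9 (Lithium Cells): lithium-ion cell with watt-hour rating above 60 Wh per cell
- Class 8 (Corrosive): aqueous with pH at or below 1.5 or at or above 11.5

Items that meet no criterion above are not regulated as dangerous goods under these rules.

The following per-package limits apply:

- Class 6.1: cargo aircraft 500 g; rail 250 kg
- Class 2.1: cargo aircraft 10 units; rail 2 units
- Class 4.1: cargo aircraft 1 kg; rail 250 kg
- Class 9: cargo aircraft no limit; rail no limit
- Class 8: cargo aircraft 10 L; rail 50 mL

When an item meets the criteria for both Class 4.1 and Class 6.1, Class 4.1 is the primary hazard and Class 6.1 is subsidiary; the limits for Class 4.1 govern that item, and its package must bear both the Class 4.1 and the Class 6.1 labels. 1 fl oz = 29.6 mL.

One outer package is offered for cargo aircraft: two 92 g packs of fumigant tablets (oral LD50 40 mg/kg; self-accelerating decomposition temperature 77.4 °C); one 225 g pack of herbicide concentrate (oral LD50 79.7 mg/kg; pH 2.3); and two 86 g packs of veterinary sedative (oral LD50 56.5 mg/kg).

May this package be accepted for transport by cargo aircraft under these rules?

No

Oral LD50 40 mg/kg meets the Class 6.1 criterion (Toxic), so the fumigant tablets are Class 6.1.
The herbicide concentrate has oral LD50 79.7 mg/kg, which is ≤ 100 mg/kg, so it is Class 6.1 (Toxic).
The veterinary sedative has oral LD50 56.5 mg/kg, which is ≤ 100 mg/kg, so it is Class 6.1 (Toxic).
Class 6.1 net quantity: (two 92 g packs = 184 g) + 225 g + (two 86 g packs = 172 g) = 581 g.
581 g exceeds the cargo aircraft limit of 500 g for Class 6.1.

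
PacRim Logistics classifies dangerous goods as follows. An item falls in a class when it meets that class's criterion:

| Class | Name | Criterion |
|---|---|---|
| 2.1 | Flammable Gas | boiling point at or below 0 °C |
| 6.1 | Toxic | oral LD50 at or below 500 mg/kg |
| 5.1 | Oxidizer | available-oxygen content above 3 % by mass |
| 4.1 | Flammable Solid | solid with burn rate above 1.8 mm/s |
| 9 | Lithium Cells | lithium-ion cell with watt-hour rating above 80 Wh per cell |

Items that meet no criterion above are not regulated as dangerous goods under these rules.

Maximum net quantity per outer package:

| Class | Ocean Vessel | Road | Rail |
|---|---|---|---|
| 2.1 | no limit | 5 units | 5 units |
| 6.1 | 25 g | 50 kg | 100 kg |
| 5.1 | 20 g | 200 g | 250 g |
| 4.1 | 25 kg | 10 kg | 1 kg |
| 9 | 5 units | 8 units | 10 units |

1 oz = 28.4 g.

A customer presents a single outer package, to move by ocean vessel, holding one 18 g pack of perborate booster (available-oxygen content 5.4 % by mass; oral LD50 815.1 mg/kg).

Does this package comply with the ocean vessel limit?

With available-oxygen content 5.4 % by mass (> 3 % by mass), the perborate booster falls in Class 5.1.
Class 5.1 quantity: 18 g.
18 g ≤ 20 g (ocean vessel limit, Class 5.1) — within limit.

Yes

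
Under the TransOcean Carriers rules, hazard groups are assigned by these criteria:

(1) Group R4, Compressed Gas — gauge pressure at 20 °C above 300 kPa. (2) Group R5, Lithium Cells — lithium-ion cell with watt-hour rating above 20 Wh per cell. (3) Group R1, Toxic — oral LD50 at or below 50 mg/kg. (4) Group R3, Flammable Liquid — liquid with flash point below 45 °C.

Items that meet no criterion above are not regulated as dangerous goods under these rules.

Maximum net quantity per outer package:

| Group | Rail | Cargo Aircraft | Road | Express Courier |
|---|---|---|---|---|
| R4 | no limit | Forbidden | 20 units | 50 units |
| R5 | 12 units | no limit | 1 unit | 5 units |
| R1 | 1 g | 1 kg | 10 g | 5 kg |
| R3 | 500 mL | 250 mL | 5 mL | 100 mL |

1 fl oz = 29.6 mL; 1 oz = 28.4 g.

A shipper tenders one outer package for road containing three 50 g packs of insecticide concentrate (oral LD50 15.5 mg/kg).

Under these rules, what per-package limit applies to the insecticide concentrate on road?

Insecticide concentrate: oral LD50 15.5 mg/kg ≤ 50 mg/kg → Group R1 (Toxic).
The road limit for Group R1 is 10 g.

10 g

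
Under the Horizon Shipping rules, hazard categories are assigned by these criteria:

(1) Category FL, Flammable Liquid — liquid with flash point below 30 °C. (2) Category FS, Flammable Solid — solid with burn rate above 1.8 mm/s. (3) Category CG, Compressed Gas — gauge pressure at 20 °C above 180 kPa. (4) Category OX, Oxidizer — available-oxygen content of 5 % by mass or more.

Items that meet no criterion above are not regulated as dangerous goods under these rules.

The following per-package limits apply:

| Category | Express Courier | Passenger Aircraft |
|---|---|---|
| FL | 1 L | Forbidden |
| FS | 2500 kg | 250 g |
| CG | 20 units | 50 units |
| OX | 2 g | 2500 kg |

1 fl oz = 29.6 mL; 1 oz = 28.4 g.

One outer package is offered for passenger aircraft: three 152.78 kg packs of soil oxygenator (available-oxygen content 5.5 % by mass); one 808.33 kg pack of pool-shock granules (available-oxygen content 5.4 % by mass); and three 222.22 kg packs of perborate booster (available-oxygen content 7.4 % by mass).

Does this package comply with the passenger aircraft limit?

Yes

The soil oxygenator has available-oxygen content 5.5 % by mass, which is ≥ 5 % by mass, so it is Category OX (Oxidizer).
Pool-shock granules: available-oxygen content 5.4 % by mass ≥ 5 % by mass → Category OX (Oxidizer).
The perborate booster has available-oxygen content 7.4 % by mass, which is ≥ 5 % by mass, so it is Category OX (Oxidizer).
Category OX net quantity: (three 152.78 kg packs = 458.34 kg) + 808.33 kg + (three 222.22 kg packs = 666.66 kg) = 1933.33 kg.
1933.33 kg ≤ 2500 kg (passenger aircraft limit, Category OX) — within limit.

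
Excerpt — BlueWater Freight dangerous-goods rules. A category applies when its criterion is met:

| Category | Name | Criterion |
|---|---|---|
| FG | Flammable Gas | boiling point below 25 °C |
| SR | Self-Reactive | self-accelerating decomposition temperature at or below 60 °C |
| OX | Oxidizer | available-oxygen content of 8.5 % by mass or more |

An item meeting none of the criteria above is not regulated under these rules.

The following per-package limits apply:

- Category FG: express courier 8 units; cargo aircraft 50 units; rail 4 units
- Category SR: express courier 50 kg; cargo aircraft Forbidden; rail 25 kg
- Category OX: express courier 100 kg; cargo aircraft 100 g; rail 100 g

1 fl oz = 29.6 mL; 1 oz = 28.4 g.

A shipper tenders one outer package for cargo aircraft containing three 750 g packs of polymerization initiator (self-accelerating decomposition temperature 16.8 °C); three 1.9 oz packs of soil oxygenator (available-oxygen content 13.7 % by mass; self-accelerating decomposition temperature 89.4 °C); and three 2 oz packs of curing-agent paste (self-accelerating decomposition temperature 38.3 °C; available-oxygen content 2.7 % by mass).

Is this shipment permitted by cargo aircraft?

Self-accelerating decomposition temperature 16.8 °C meets the Category SR criterion (Self-Reactive), so the polymerization initiator is Category SR.
Available-oxygen content 13.7 % by mass meets the Category OX criterion (Oxidizer), so the soil oxygenator is Category OX.
Self-accelerating decomposition temperature 38.3 °C meets the Category SR criterion (Self-Reactive), so the curing-agent paste is Category SR.
Category SR net quantity: (three 750 g packs = 2.25 kg) + (three 2 oz packs = 170.4 g) = 2420.4 g.
Category SR is Forbidden by cargo aircraft.
Category OX quantity: three 1.9 oz packs = 161.88 g.
161.88 g exceeds the cargo aircraft limit of 100 g for Category OX.

No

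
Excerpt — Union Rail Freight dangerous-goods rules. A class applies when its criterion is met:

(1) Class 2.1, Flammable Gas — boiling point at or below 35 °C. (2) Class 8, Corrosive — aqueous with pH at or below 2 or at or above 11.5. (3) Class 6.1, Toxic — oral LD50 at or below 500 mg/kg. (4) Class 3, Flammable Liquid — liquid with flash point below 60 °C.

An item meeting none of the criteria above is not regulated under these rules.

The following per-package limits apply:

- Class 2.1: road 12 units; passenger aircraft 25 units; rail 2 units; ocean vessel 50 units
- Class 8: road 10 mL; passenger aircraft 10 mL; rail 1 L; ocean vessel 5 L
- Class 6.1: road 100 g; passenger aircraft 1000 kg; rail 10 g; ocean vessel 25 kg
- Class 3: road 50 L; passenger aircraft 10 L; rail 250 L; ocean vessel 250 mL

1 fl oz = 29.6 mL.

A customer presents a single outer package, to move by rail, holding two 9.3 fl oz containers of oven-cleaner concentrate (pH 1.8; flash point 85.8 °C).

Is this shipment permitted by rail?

Yes

The oven-cleaner concentrate has pH 1.8, which is ≤ 2, so it is Class 8 (Corrosive).
Class 8 quantity: two 9.3 fl oz containers = 550.56 mL.
That is within the Class 8 rail limit of 1 L.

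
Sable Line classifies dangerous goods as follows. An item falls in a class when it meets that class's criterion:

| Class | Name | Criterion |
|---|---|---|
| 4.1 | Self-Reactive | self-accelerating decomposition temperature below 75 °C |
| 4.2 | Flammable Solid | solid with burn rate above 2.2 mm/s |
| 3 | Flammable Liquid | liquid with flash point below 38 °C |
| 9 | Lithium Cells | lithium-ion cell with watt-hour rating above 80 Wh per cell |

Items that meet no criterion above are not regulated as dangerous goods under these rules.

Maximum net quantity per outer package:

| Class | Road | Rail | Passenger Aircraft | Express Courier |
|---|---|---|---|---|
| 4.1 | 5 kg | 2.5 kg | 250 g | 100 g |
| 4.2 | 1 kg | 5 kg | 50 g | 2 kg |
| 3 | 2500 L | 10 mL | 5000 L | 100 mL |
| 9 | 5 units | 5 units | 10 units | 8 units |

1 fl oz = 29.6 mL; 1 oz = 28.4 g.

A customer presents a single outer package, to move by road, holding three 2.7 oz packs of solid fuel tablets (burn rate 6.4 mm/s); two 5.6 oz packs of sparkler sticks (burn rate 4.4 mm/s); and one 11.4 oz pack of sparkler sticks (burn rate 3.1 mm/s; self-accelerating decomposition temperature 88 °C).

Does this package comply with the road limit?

With burn rate 6.4 mm/s (> 2.2 mm/s), the solid fuel tablets fall in Class 4.2.
Burn rate 4.4 mm/s meets the Class 4.2 criterion (Flammable Solid), so the sparkler sticks are Class 4.2.
The sparkler sticks have burn rate 3.1 mm/s, which is > 2.2 mm/s, so they are Class 4.2 (Flammable Solid).
Class 4.2 net quantity: (three 2.7 oz packs = 230.04 g) + (two 5.6 oz packs = 318.08 g) + (one 11.4 oz pack = 323.76 g) = 871.88 g.
871.88 g ≤ 1 kg (road limit, Class 4.2) — within limit.

Yes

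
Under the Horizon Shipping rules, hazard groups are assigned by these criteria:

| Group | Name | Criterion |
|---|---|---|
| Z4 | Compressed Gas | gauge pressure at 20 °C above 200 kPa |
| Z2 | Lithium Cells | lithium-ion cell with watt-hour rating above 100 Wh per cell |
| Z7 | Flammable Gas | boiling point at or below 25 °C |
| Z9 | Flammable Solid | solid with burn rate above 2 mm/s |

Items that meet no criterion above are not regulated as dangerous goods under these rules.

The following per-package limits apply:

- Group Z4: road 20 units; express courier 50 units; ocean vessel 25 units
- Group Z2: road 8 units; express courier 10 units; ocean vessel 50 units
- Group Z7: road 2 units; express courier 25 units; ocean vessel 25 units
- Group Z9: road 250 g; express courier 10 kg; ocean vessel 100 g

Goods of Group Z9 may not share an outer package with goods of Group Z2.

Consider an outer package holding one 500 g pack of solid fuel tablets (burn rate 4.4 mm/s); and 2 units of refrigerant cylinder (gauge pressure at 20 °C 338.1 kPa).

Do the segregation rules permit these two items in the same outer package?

Yes

The solid fuel tablets have burn rate 4.4 mm/s, which is > 2 mm/s, so they are Group Z9 (Flammable Solid).
The refrigerant cylinder has gauge pressure at 20 °C 338.1 kPa, which is > 200 kPa, so it is Group Z4 (Compressed Gas).
No segregation rule bars Group Z9 with Group Z4.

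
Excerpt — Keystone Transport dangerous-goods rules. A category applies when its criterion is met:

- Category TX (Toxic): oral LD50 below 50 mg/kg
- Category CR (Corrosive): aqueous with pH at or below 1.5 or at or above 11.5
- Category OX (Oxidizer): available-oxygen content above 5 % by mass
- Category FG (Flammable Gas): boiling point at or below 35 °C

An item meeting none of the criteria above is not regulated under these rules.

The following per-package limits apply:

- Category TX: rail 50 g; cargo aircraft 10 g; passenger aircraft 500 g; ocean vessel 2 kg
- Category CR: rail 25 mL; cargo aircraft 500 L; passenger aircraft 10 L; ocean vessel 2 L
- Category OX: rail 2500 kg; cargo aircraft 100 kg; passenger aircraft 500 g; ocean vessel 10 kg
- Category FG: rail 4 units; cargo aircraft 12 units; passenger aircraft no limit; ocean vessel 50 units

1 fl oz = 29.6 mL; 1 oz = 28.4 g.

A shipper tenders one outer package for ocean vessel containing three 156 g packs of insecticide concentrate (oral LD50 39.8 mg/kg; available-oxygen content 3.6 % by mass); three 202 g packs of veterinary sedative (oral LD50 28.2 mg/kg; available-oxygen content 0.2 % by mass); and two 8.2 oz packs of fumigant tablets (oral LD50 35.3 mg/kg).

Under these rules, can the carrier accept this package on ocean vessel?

Insecticide concentrate: oral LD50 39.8 mg/kg < 50 mg/kg → Category TX (Toxic).
Oral LD50 28.2 mg/kg meets the Category TX criterion (Toxic), so the veterinary sedative is Category TX.
The fumigant tablets have oral LD50 35.3 mg/kg, which is < 50 mg/kg, so they are Category TX (Toxic).
Total Category TX: (three 156 g packs = 468 g) + (three 202 g packs = 606 g) + (two 8.2 oz packs = 465.76 g) = 1539.76 g.
1539.76 g is within the ocean vessel limit of 2 kg for Category TX.

Yes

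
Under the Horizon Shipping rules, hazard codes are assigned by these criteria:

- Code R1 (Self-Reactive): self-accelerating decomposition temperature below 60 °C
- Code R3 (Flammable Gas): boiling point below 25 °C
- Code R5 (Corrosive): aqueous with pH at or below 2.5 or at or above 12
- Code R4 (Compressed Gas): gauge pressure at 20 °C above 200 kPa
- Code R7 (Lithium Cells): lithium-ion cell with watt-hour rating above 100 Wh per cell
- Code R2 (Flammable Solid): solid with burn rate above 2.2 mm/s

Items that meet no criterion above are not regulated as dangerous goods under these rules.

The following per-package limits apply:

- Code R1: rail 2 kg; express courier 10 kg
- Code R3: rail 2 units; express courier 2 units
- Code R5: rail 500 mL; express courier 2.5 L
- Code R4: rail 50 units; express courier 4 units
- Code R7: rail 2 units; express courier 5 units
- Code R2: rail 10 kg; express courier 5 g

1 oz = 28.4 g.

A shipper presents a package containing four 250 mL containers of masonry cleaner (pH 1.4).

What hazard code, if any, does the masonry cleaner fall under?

The masonry cleaner has pH 1.4, which is ≤ 2.5, so it is Code R5 (Corrosive).

Code R5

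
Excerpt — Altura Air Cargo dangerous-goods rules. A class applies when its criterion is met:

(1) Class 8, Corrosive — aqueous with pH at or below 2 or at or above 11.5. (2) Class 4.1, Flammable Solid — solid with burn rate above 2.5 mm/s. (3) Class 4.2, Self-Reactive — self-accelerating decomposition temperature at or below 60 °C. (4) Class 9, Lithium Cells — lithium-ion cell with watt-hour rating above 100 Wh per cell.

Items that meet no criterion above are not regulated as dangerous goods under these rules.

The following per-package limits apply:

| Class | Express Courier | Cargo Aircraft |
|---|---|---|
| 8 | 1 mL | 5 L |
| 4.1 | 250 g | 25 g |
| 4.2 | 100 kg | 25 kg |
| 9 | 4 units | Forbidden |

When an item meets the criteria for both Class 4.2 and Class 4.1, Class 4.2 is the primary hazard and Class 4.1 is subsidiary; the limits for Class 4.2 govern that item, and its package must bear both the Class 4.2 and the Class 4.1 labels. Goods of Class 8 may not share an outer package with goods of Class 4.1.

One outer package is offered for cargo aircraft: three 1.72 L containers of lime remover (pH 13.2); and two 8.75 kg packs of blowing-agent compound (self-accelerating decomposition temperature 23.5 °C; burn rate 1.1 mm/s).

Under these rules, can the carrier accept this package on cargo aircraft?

No

The lime remover has pH 13.2, which is ≥ 11.5, so it is Class 8 (Corrosive).
Blowing-agent compound: self-accelerating decomposition temperature 23.5 °C ≤ 60 °C → Class 4.2 (Self-Reactive).
Class 4.2 quantity: two 8.75 kg packs = 17.5 kg.
17.5 kg ≤ 25 kg (cargo aircraft limit, Class 4.2) — within limit.
Class 8 quantity: three 1.72 L containers = 5.16 L.
That exceeds the Class 8 cargo aircraft limit of 5 L.
The segregation rule (Class 8 with Class 4.1) does not apply to Class 4.2 with Class 8.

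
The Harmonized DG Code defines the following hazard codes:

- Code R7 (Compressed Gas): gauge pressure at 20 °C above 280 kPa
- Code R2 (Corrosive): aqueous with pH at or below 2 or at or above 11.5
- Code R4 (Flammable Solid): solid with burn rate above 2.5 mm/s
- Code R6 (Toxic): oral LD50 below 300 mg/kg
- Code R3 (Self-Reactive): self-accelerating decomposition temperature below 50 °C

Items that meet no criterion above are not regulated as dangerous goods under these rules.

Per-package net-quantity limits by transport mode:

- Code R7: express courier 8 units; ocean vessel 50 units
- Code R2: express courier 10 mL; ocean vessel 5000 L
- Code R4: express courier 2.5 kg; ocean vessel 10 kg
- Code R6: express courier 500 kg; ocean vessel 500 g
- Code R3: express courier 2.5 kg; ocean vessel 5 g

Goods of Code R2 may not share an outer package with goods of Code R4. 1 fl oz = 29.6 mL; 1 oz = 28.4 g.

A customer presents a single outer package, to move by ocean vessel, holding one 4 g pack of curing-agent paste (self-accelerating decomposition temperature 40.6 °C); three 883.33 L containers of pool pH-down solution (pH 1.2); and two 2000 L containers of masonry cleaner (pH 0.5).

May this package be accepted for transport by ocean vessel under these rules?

No

Self-accelerating decomposition temperature 40.6 °C meets the Code R3 criterion (Self-Reactive), so the curing-agent paste is Code R3.
Pool pH-down solution: pH 1.2 ≤ 2 → Code R2 (Corrosive).
The masonry cleaner has pH 0.5, which is ≤ 2, so it is Code R2 (Corrosive).
Code R2 net quantity: (three 883.33 L containers = 2649.99 L) + (two 2000 L containers = 4000 L) = 6649.99 L.
That exceeds the Code R2 ocean vessel limit of 5000 L.
Code R3 quantity: 4 g.
4 g is within the ocean vessel limit of 5 g for Code R3.
The segregation rule (Code R2 with Code R4) does not apply to Code R2 with Code R3.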